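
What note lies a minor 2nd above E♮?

E up a major second is F#, so the target letter is F.
From E, a minor second is 1 semitone up: F.

F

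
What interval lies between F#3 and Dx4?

The letter names run F→D, a span of 5 letter steps, so the interval is some kind of sixth.
F# to D## is 10 semitones. A major sixth is 9, so 10 makes it augmented.

augmented sixth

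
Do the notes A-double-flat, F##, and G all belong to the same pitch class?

Yes

Abb = pitch class 7 and F## = pitch class 7 and G = pitch class 7 — the same pitch class, so they are enharmonic equivalents.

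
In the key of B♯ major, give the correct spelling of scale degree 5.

F##

Degree 5 takes the letter 4 steps above B, which is F.
In major, degree 5 sits 7 semitones above the tonic. B# + 7 semitones is pitch class 7, spelled on F as F##.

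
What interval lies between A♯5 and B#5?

Counting letters A–B gives a second.
A#→B# = 2 semitones, exactly the major second.

major second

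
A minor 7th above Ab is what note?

Gb

A up a major seventh is G#, so the target letter is G.
From Ab, a minor seventh is 10 semitones up: Gb.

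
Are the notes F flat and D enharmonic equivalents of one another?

Fb is pitch class 4; D is pitch class 2.
The pitch classes differ (4 vs. 2), so they are not enharmonic equivalents.

No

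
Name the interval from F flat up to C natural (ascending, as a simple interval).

The letter names run F→C, a span of 4 letter steps, so the interval is some kind of fifth.
Fb to C is 8 semitones. A perfect fifth is 7, so 8 makes it augmented.

augmented fifth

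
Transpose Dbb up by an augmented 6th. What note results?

A sixth above D lands on the letter B.
An augmented sixth spans 10 semitones, so Dbb moves to pitch class 10. On the letter B that is Bb.

Bb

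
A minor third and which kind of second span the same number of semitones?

augmented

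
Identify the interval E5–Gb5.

Counting letters E–F–G gives a third.
E→Gb = 2 semitones, 2 narrower than the major third (4), so diminished.

diminished third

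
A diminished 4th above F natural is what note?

Bbb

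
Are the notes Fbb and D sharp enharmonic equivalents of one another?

Yes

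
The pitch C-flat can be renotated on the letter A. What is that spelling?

Cb is pitch class 11. The letter A alone is pitch class 9.
To reach pitch class 11 from A requires an offset of +2 semitones, i.e. double sharp: A##.

A##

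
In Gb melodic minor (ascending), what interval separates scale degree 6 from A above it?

Scale degree 6 of Gb melodic minor (ascending) is Eb.
Eb up to A: letters E→A make it a fourth; 6 semitones makes it augmented.

augmented fourth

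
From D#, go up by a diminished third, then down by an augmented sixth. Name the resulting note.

A diminished third up from D# is F (letter F, 2 semitones up).
An augmented sixth down from F is Abb (letter A, 10 semitones down).

Abb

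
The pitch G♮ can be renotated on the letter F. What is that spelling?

Plain F sits 2 semitones below G, so on the letter F the same pitch needs a double sharp: F##.

F##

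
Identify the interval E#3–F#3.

minor second

Counting letters E–F gives a second.
E#→F# = 1 semitone, 1 narrower than the major second (2), so minor.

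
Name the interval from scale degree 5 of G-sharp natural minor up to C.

Scale degree 5 of G# natural minor is D#.
D# up to C: letters D→C make it a seventh; 9 semitones makes it diminished.

diminished seventh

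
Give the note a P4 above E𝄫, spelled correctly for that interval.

Abb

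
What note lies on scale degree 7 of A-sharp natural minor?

G#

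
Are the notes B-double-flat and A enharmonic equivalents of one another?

Bbb = pitch class 9 and A = pitch class 9 — the same pitch class, so they are enharmonic equivalents.

Yes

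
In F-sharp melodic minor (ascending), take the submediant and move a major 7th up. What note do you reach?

C##

The submediant of F# melodic minor (ascending) is D#.
A major seventh (11 semitones) above D# lands on the letter C, giving C##.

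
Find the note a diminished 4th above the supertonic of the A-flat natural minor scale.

Ebb

The supertonic of Ab natural minor is Bb.
A diminished fourth (4 semitones) above Bb lands on the letter E, giving Ebb.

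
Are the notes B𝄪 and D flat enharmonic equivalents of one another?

B## is pitch class 1; Db is pitch class 1.
All spellings map to pitch class 1, so they are enharmonically equivalent.

Yes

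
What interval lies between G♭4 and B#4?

doubly augmented third

Counting letters G–A–B gives a third.
Gb→B# = 6 semitones, 2 wider than the major third (4), so doubly augmented.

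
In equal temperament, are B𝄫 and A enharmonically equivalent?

Bbb = pitch class 9 and A = pitch class 9 — the same pitch class, so they are enharmonic equivalents.

Yes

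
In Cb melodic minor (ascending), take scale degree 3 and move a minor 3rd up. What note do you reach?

Gbb

Scale degree 3 of Cb melodic minor (ascending) is Ebb.
A minor third (3 semitones) above Ebb lands on the letter G, giving Gbb.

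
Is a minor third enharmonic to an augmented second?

Yes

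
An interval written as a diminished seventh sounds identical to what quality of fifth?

doubly augmented

A diminished seventh spans 9 semitones.
A fifth spanning 9 semitones is doubly augmented (the perfect fifth is 7).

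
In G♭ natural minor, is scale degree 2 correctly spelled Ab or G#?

Each scale degree takes a distinct letter name. Degree 2 of a scale on G must use the letter A.
Ab and G# are enharmonically the same pitch, but only Ab uses the letter A, so it is the correct spelling here.

Ab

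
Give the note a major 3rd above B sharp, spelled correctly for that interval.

B up a major third is D#, so the target letter is D.
From B#, a major third is 4 semitones up: D##.

D##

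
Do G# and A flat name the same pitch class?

Yes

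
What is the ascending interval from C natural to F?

perfect fourth

Counting letters C–D–E–F gives a fourth.
C→F = 5 semitones, exactly the perfect fourth.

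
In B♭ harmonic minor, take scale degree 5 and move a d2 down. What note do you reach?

E#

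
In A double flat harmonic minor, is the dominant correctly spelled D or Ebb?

Ebb

Each scale degree takes a distinct letter name. Degree 5 of a scale on A must use the letter E.
Ebb and D are enharmonically the same pitch, but only Ebb uses the letter E, so it is the correct spelling here.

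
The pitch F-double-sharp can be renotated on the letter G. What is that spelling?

G

F## is pitch class 7. The letter G alone is pitch class 7.
Pitch class 7 on G needs no accidental: G.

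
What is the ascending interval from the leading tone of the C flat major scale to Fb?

diminished fifth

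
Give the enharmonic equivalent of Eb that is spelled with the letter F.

Fbb

Eb is pitch class 3. The letter F alone is pitch class 5.
To reach pitch class 3 from F requires an offset of -2 semitones, i.e. double flat: Fbb.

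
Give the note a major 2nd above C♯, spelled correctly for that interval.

A second above C lands on the letter D.
A major second spans 2 semitones, so C# moves to pitch class 3. On the letter D that is D#.

D#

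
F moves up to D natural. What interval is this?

Counting letters F–G–A–B–C–D gives a sixth.
F→D = 9 semitones, exactly the major sixth.

major sixth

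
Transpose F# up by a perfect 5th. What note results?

A fifth above F lands on the letter C.
A perfect fifth spans 7 semitones, so F# moves to pitch class 1. On the letter C that is C#.

C#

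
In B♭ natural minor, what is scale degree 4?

Eb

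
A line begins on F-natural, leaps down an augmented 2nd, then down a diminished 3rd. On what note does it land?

C

An augmented second down from F is Ebb (letter E, 3 semitones down).
A diminished third down from Ebb is C (letter C, 2 semitones down).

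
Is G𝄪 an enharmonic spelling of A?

Yes

G## is pitch class 9; A is pitch class 9.
All spellings map to pitch class 9, so they are enharmonically equivalent.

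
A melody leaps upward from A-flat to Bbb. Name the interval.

Counting letters A–B gives a second.
Ab→Bbb = 1 semitone, 1 narrower than the major second (2), so minor.

minor second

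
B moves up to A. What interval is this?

minor seventh

Counting letters B–C–D–E–F–G–A gives a seventh.
B→A = 10 semitones, 1 narrower than the major seventh (11), so minor.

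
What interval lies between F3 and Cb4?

diminished fifth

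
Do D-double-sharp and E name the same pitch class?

D## is pitch class 4; E is pitch class 4.
All spellings map to pitch class 4, so they are enharmonically equivalent.

Yes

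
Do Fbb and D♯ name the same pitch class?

Yes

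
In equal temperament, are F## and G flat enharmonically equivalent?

No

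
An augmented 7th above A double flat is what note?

G

A up a major seventh is G#, so the target letter is G.
From Abb, an augmented seventh is 12 semitones up: G.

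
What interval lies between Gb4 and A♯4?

The letter names run G→A, a span of 1 letter step, so the interval is some kind of second.
Gb to A# is 4 semitones. A major second is 2, so 4 makes it doubly augmented.

doubly augmented second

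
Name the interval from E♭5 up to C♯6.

Counting letters E–F–G–A–B–C gives a sixth.
Eb→C# = 10 semitones, 1 wider than the major sixth (9), so augmented.

augmented sixth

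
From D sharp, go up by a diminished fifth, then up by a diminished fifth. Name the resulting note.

A diminished fifth up from D# is A (letter A, 6 semitones up).
A diminished fifth up from A is Eb (letter E, 6 semitones up).

Eb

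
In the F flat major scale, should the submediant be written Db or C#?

Db

Each scale degree takes a distinct letter name. Degree 6 of a scale on F must use the letter D.
Db and C# are enharmonically the same pitch, but only Db uses the letter D, so it is the correct spelling here.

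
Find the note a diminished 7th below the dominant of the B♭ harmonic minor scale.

G#

The dominant of Bb harmonic minor is F.
A diminished seventh (9 semitones) below F lands on the letter G, giving G#.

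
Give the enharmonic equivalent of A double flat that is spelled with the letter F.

F##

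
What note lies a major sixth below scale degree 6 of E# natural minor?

E

Scale degree 6 of E# natural minor is C#.
A major sixth (9 semitones) below C# lands on the letter E, giving E.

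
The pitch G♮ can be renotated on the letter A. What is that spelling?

G is pitch class 7. The letter A alone is pitch class 9.
To reach pitch class 7 from A requires an offset of -2 semitones, i.e. double flat: Abb.

Abb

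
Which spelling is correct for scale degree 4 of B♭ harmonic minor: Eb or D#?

Eb

Each scale degree takes a distinct letter name. Degree 4 of a scale on B must use the letter E.
Eb and D# are enharmonically the same pitch, but only Eb uses the letter E, so it is the correct spelling here.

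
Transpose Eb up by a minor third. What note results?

Gb

A third above E lands on the letter G.
A minor third spans 3 semitones, so Eb moves to pitch class 6. On the letter G that is Gb.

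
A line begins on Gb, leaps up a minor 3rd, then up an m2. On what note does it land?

A minor third up from Gb is Bbb (letter B, 3 semitones up).
A minor second up from Bbb is Cbb (letter C, 1 semitone up).

Cbb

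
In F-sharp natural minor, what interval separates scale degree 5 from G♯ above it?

perfect fifth

Scale degree 5 of F# natural minor is C#.
C# up to G#: letters C→G make it a fifth; 7 semitones makes it perfect.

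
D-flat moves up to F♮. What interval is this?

Counting letters D–E–F gives a third.
Db→F = 4 semitones, exactly the major third.

major third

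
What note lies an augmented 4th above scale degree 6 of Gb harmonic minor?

Ab

Scale degree 6 of Gb harmonic minor is Ebb.
An augmented fourth (6 semitones) above Ebb lands on the letter A, giving Ab.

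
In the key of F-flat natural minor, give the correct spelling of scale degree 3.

Degree 3 takes the letter 2 steps above F, which is A.
In natural minor, degree 3 sits 3 semitones above the tonic. Fb + 3 semitones is pitch class 7, spelled on A as Abb.

Abb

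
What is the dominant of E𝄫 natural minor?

Bbb

Degree 5 takes the letter 4 steps above E, which is B.
In natural minor, degree 5 sits 7 semitones above the tonic. Ebb + 7 semitones is pitch class 9, spelled on B as Bbb.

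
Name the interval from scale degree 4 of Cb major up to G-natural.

augmented second

Scale degree 4 of Cb major is Fb.
Fb up to G: letters F→G make it a second; 3 semitones makes it augmented.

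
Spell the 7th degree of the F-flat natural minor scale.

Degree 7 takes the letter 6 steps above F, which is E.
In natural minor, degree 7 sits 10 semitones above the tonic. Fb + 10 semitones is pitch class 2, spelled on E as Ebb.

Ebb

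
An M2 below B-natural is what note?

A second below B lands on the letter A.
A major second spans 2 semitones, so B moves to pitch class 9. On the letter A that is A.

A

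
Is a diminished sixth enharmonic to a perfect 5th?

A diminished sixth spans 7 semitones; a perfect fifth spans 7.
They are enharmonically equivalent.

Yes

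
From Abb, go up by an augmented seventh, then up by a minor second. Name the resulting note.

An augmented seventh up from Abb is G (letter G, 12 semitones up).
A minor second up from G is Ab (letter A, 1 semitone up).

Ab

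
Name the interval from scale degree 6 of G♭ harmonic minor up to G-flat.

major third

Scale degree 6 of Gb harmonic minor is Ebb.
Ebb up to Gb: letters E→G make it a third; 4 semitones makes it major.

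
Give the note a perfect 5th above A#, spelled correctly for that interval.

E#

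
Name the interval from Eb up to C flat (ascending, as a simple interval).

minor sixth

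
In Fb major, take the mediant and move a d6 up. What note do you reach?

Fbb

The mediant of Fb major is Ab.
A diminished sixth (7 semitones) above Ab lands on the letter F, giving Fbb.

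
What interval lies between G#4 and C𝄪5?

The letter names run G→C, a span of 3 letter steps, so the interval is some kind of fourth.
G# to C## is 6 semitones. A perfect fourth is 5, so 6 makes it augmented.

augmented fourth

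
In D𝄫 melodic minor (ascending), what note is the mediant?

Degree 3 takes the letter 2 steps above D, which is F.
In melodic minor (ascending), degree 3 sits 3 semitones above the tonic. Dbb + 3 semitones is pitch class 3, spelled on F as Fbb.

Fbb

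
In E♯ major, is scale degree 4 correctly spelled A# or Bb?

Each scale degree takes a distinct letter name. Degree 4 of a scale on E must use the letter A.
A# and Bb are enharmonically the same pitch, but only A# uses the letter A, so it is the correct spelling here.

A#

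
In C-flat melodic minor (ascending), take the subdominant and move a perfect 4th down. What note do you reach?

Cb

The subdominant of Cb melodic minor (ascending) is Fb.
A perfect fourth (5 semitones) below Fb lands on the letter C, giving Cb.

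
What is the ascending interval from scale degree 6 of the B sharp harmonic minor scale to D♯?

Scale degree 6 of B# harmonic minor is G#.
G# up to D#: letters G→D make it a fifth; 7 semitones makes it perfect.

perfect fifth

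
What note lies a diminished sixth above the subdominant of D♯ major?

The subdominant of D# major is G#.
A diminished sixth (7 semitones) above G# lands on the letter E, giving Eb.

Eb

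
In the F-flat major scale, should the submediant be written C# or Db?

Each scale degree takes a distinct letter name. Degree 6 of a scale on F must use the letter D.
Db and C# are enharmonically the same pitch, but only Db uses the letter D, so it is the correct spelling here.

Db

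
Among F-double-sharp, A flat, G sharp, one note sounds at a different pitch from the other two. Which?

F##

In 12-tone equal temperament, enharmonic equivalents share a pitch class. F## is pitch class 7; Ab is pitch class 8; G# is pitch class 8.
Ab and G# share pitch class 8, while F## is pitch class 7.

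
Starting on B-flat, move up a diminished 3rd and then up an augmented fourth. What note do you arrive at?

Gb

A diminished third up from Bb is Dbb (letter D, 2 semitones up).
An augmented fourth up from Dbb is Gb (letter G, 6 semitones up).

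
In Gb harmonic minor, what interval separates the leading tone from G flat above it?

The leading tone of Gb harmonic minor is F.
F up to Gb: letters F→G make it a second; 1 semitone makes it minor.

minor second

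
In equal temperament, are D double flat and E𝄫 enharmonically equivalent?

No

Dbb is pitch class 0; Ebb is pitch class 2.
The pitch classes differ (0 vs. 2), so they are not enharmonic equivalents.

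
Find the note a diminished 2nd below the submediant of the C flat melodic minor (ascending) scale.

G#

The submediant of Cb melodic minor (ascending) is Ab.
A diminished second (0 semitones) below Ab lands on the letter G, giving G#.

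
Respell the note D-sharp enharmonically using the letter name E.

Eb

Plain E sits 1 semitone above D#, so on the letter E the same pitch needs a flat: Eb.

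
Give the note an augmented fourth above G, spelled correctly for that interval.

A fourth above G lands on the letter C.
An augmented fourth spans 6 semitones, so G moves to pitch class 1. On the letter C that is C#.

C#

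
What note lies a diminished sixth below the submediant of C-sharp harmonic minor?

C##

The submediant of C# harmonic minor is A.
A diminished sixth (7 semitones) below A lands on the letter C, giving C##.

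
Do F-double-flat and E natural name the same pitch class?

Fbb is pitch class 3; E is pitch class 4.
The pitch classes differ (3 vs. 4), so they are not enharmonic equivalents.

No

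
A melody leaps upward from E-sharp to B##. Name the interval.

The letter names run E→B, a span of 4 letter steps, so the interval is some kind of fifth.
E# to B## is 8 semitones. A perfect fifth is 7, so 8 makes it augmented.

augmented fifth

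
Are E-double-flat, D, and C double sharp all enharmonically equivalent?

Ebb = pitch class 2 and D = pitch class 2 and C## = pitch class 2 — the same pitch class, so they are enharmonic equivalents.

Yes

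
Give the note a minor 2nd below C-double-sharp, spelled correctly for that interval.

A second below C lands on the letter B.
A minor second spans 1 semitone, so C## moves to pitch class 1. On the letter B that is B##.

B##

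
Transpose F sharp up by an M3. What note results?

A#

F up a major third is A, so the target letter is A.
From F#, a major third is 4 semitones up: A#.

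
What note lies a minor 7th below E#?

E down a major seventh is F, so the target letter is F.
From E#, a minor seventh is 10 semitones down: F##.

F##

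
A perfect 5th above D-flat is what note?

D up a perfect fifth is A, so the target letter is A.
From Db, a perfect fifth is 7 semitones up: Ab.

Ab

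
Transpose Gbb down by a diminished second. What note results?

A second below G lands on the letter F.
A diminished second spans 0 semitones, so Gbb moves to pitch class 5. On the letter F that is F.

F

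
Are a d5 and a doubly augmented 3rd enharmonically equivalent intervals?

Yes

A diminished fifth spans 6 semitones; a doubly augmented third spans 6.
They are enharmonically equivalent.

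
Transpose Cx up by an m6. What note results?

A sixth above C lands on the letter A.
A minor sixth spans 8 semitones, so C## moves to pitch class 10. On the letter A that is A#.

A#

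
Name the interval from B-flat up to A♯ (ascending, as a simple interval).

Counting letters B–C–D–E–F–G–A gives a seventh.
Bb→A# = 12 semitones, 1 wider than the major seventh (11), so augmented.

augmented seventh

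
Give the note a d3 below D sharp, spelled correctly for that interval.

D down a major third is Bb, so the target letter is B.
From D#, a diminished third is 2 semitones down: B##.

B##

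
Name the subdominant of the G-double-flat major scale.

Cbb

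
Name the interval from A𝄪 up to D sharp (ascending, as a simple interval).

Counting letters A–B–C–D gives a fourth.
A##→D# = 4 semitones, 1 narrower than the perfect fourth (5), so diminished.

diminished fourth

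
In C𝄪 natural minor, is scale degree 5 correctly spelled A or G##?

Each scale degree takes a distinct letter name. Degree 5 of a scale on C must use the letter G.
G## and A are enharmonically the same pitch, but only G## uses the letter G, so it is the correct spelling here.

G##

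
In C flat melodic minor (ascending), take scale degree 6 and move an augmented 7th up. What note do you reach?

G#

Scale degree 6 of Cb melodic minor (ascending) is Ab.
An augmented seventh (12 semitones) above Ab lands on the letter G, giving G#.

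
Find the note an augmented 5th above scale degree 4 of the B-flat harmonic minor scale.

Scale degree 4 of Bb harmonic minor is Eb.
An augmented fifth (8 semitones) above Eb lands on the letter B, giving B.

B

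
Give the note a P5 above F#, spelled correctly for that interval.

C#

F up a perfect fifth is C, so the target letter is C.
From F#, a perfect fifth is 7 semitones up: C#.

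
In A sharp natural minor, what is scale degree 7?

G#

Degree 7 takes the letter 6 steps above A, which is G.
In natural minor, degree 7 sits 10 semitones above the tonic. A# + 10 semitones is pitch class 8, spelled on G as G#.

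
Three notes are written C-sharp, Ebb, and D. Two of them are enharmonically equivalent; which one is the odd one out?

C#

In 12-tone equal temperament, enharmonic equivalents share a pitch class. C# is pitch class 1; Ebb is pitch class 2; D is pitch class 2.
Ebb and D share pitch class 2, while C# is pitch class 1.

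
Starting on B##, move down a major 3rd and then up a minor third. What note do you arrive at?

A major third down from B## is G## (letter G, 4 semitones down).
A minor third up from G## is B# (letter B, 3 semitones up).

B#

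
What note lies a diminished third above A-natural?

Cb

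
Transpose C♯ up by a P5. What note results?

G#

A fifth above C lands on the letter G.
A perfect fifth spans 7 semitones, so C# moves to pitch class 8. On the letter G that is G#.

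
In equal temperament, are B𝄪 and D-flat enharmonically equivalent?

Yes

B## is pitch class 1; Db is pitch class 1.
All spellings map to pitch class 1, so they are enharmonically equivalent.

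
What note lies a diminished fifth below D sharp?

G##

D down a perfect fifth is G, so the target letter is G.
From D#, a diminished fifth is 6 semitones down: G##.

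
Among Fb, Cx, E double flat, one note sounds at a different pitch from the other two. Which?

In 12-tone equal temperament, enharmonic equivalents share a pitch class. Fb is pitch class 4; C## is pitch class 2; Ebb is pitch class 2.
C## and Ebb share pitch class 2, while Fb is pitch class 4.

Fb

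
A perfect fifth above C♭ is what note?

Gb

A fifth above C lands on the letter G.
A perfect fifth spans 7 semitones, so Cb moves to pitch class 6. On the letter G that is Gb.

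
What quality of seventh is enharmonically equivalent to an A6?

minor

An augmented sixth spans 10 semitones.
A seventh spanning 10 semitones is minor (the major seventh is 11).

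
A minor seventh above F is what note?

A seventh above F lands on the letter E.
A minor seventh spans 10 semitones, so F moves to pitch class 3. On the letter E that is Eb.

Eb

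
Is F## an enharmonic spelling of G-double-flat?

No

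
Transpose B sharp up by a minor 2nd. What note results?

C#

B up a major second is C#, so the target letter is C.
From B#, a minor second is 1 semitone up: C#.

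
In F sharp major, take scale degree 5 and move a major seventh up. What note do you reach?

Scale degree 5 of F# major is C#.
A major seventh (11 semitones) above C# lands on the letter B, giving B#.

B#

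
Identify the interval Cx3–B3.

diminished seventh

The letter names run C→B, a span of 6 letter steps, so the interval is some kind of seventh.
C## to B is 9 semitones. A major seventh is 11, so 9 makes it diminished.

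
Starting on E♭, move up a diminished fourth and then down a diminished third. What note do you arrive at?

F

A diminished fourth up from Eb is Abb (letter A, 4 semitones up).
A diminished third down from Abb is F (letter F, 2 semitones down).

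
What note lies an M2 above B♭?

B up a major second is C#, so the target letter is C.
From Bb, a major second is 2 semitones up: C.

C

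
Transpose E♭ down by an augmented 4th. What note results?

Bbb

A fourth below E lands on the letter B.
An augmented fourth spans 6 semitones, so Eb moves to pitch class 9. On the letter B that is Bbb.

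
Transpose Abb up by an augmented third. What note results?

A up a major third is C#, so the target letter is C.
From Abb, an augmented third is 5 semitones up: C.

C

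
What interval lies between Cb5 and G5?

Counting letters C–D–E–F–G gives a fifth.
Cb→G = 8 semitones, 1 wider than the perfect fifth (7), so augmented.

augmented fifth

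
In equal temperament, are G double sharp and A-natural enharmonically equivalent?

G## is pitch class 9; A is pitch class 9.
All spellings map to pitch class 9, so they are enharmonically equivalent.

Yes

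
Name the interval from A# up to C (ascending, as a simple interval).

diminished third

Counting letters A–B–C gives a third.
A#→C = 2 semitones, 2 narrower than the major third (4), so diminished.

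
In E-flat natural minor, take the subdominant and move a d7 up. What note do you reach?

Gbb

The subdominant of Eb natural minor is Ab.
A diminished seventh (9 semitones) above Ab lands on the letter G, giving Gbb.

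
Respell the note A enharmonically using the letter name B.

Plain B sits 2 semitones above A, so on the letter B the same pitch needs a double flat: Bbb.

Bbb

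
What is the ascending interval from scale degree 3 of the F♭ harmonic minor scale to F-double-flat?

Scale degree 3 of Fb harmonic minor is Abb.
Abb up to Fbb: letters A→F make it a sixth; 8 semitones makes it minor.

minor sixth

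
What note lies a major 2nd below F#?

E

A second below F lands on the letter E.
A major second spans 2 semitones, so F# moves to pitch class 4. On the letter E that is E.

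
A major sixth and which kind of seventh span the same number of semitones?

diminished

A major sixth spans 9 semitones.
A seventh spanning 9 semitones is diminished (the major seventh is 11).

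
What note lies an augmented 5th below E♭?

E down a perfect fifth is A, so the target letter is A.
From Eb, an augmented fifth is 8 semitones down: Abb.

Abb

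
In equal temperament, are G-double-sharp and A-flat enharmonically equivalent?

Two spellings are enharmonically equivalent only if they share a pitch class.
Here G## → 9, Ab → 8; 8 ≠ 9, so they are not.

No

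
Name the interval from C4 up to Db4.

Counting letters C–D gives a second.
C→Db = 1 semitone, 1 narrower than the major second (2), so minor.

minor second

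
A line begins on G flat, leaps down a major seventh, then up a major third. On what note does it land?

A major seventh down from Gb is Abb (letter A, 11 semitones down).
A major third up from Abb is Cb (letter C, 4 semitones up).

Cb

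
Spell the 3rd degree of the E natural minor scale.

G

Degree 3 takes the letter 2 steps above E, which is G.
In natural minor, degree 3 sits 3 semitones above the tonic. E + 3 semitones is pitch class 7, spelled on G as G.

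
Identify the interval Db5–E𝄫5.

minor second

The letter names run D→E, a span of 1 letter step, so the interval is some kind of second.
Db to Ebb is 1 semitone. A major second is 2, so 1 makes it minor.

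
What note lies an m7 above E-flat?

Db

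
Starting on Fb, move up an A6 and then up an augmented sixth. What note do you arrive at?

An augmented sixth up from Fb is D (letter D, 10 semitones up).
An augmented sixth up from D is B# (letter B, 10 semitones up).

B#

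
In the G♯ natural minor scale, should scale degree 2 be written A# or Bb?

A#

Each scale degree takes a distinct letter name. Degree 2 of a scale on G must use the letter A.
A# and Bb are enharmonically the same pitch, but only A# uses the letter A, so it is the correct spelling here.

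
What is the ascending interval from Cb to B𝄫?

minor seventh

Counting letters C–D–E–F–G–A–B gives a seventh.
Cb→Bbb = 10 semitones, 1 narrower than the major seventh (11), so minor.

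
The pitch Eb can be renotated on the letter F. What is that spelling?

Eb is pitch class 3. The letter F alone is pitch class 5.
To reach pitch class 3 from F requires an offset of -2 semitones, i.e. double flat: Fbb.

Fbb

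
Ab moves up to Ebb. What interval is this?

diminished fifth

Counting letters A–B–C–D–E gives a fifth.
Ab→Ebb = 6 semitones, 1 narrower than the perfect fifth (7), so diminished.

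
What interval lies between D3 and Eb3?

The letter names run D→E, a span of 1 letter step, so the interval is some kind of second.
D to Eb is 1 semitone. A major second is 2, so 1 makes it minor.

minor second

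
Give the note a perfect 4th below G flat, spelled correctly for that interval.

Db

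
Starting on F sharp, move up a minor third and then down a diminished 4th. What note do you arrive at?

A minor third up from F# is A (letter A, 3 semitones up).
A diminished fourth down from A is E# (letter E, 4 semitones down).

E#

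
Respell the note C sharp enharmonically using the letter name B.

B##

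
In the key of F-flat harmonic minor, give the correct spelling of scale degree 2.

Gb

Degree 2 takes the letter 1 step above F, which is G.
In harmonic minor, degree 2 sits 2 semitones above the tonic. Fb + 2 semitones is pitch class 6, spelled on G as Gb.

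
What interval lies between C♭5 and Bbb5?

minor seventh

Counting letters C–D–E–F–G–A–B gives a seventh.
Cb→Bbb = 10 semitones, 1 narrower than the major seventh (11), so minor.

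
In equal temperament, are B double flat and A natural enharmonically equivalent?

Yes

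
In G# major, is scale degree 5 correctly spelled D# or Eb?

D#

Each scale degree takes a distinct letter name. Degree 5 of a scale on G must use the letter D.
D# and Eb are enharmonically the same pitch, but only D# uses the letter D, so it is the correct spelling here.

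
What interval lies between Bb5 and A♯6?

The letter names run B→A, a span of 6 letter steps, so the interval is some kind of seventh.
Bb to A# is 12 semitones. A major seventh is 11, so 12 makes it augmented.

augmented seventh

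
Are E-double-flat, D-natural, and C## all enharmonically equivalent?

Yes

Ebb = pitch class 2 and D = pitch class 2 and C## = pitch class 2 — the same pitch class, so they are enharmonic equivalents.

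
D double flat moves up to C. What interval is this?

The letter names run D→C, a span of 6 letter steps, so the interval is some kind of seventh.
Dbb to C is 12 semitones. A major seventh is 11, so 12 makes it augmented.

augmented seventh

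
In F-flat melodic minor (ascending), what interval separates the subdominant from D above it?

augmented third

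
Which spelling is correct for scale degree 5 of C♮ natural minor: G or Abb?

G

Each scale degree takes a distinct letter name. Degree 5 of a scale on C must use the letter G.
G and Abb are enharmonically the same pitch, but only G uses the letter G, so it is the correct spelling here.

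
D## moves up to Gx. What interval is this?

perfect fourth

The letter names run D→G, a span of 3 letter steps, so the interval is some kind of fourth.
D## to G## is 5 semitones. A perfect fourth is 5, so 5 makes it perfect.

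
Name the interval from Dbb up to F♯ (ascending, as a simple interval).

The letter names run D→F, a span of 2 letter steps, so the interval is some kind of third.
Dbb to F# is 6 semitones. A major third is 4, so 6 makes it doubly augmented.

doubly augmented third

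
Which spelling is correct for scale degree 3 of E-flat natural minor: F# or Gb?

Gb

Each scale degree takes a distinct letter name. Degree 3 of a scale on E must use the letter G.
Gb and F# are enharmonically the same pitch, but only Gb uses the letter G, so it is the correct spelling here.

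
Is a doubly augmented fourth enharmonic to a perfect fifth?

Yes

A doubly augmented fourth spans 7 semitones; a perfect fifth spans 7.
They are enharmonically equivalent.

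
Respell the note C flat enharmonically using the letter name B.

B

Cb is pitch class 11. The letter B alone is pitch class 11.
Pitch class 11 on B needs no accidental: B.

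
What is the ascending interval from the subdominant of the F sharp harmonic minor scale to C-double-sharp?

The subdominant of F# harmonic minor is B.
B up to C##: letters B→C make it a second; 3 semitones makes it augmented.

augmented second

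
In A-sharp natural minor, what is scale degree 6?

The A# natural minor scale runs A# B# C# D# E# F# G#.
Degree 6 is F#.

F#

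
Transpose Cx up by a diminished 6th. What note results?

A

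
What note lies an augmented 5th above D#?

A##

A fifth above D lands on the letter A.
An augmented fifth spans 8 semitones, so D# moves to pitch class 11. On the letter A that is A##.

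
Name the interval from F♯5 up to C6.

The letter names run F→C, a span of 4 letter steps, so the interval is some kind of fifth.
F# to C is 6 semitones. A perfect fifth is 7, so 6 makes it diminished.

diminished fifth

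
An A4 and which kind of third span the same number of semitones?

doubly augmented

An augmented fourth spans 6 semitones.
A third spanning 6 semitones is doubly augmented (the major third is 4).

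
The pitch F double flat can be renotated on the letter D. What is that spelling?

Plain D sits 1 semitone below Fbb, so on the letter D the same pitch needs a sharp: D#.

D#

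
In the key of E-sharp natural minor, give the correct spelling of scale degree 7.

D#

Degree 7 takes the letter 6 steps above E, which is D.
In natural minor, degree 7 sits 10 semitones above the tonic. E# + 10 semitones is pitch class 3, spelled on D as D#.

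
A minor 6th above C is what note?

C up a major sixth is A, so the target letter is A.
From C, a minor sixth is 8 semitones up: Ab.

Ab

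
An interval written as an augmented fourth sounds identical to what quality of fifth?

An augmented fourth spans 6 semitones.
A fifth spanning 6 semitones is diminished (the perfect fifth is 7).

diminished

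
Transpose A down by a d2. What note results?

A second below A lands on the letter G.
A diminished second spans 0 semitones, so A moves to pitch class 9. On the letter G that is G##.

G##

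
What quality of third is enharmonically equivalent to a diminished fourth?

major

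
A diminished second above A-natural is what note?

A second above A lands on the letter B.
A diminished second spans 0 semitones, so A moves to pitch class 9. On the letter B that is Bbb.

Bbb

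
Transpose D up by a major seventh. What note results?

C#

D up a major seventh is C#, so the target letter is C.
From D, a major seventh is 11 semitones up: C#.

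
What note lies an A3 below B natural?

Gb

A third below B lands on the letter G.
An augmented third spans 5 semitones, so B moves to pitch class 6. On the letter G that is Gb.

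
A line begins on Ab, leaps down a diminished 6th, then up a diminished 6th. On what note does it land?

Ab

A diminished sixth down from Ab is C# (letter C, 7 semitones down).
A diminished sixth up from C# is Ab (letter A, 7 semitones up).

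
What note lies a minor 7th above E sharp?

E up a major seventh is D#, so the target letter is D.
From E#, a minor seventh is 10 semitones up: D#.

D#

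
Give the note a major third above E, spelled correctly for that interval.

E up a major third is G#, so the target letter is G.
From E, a major third is 4 semitones up: G#.

G#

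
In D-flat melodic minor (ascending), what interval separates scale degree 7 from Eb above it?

minor third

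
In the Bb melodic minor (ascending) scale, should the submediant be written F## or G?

G

Each scale degree takes a distinct letter name. Degree 6 of a scale on B must use the letter G.
G and F## are enharmonically the same pitch, but only G uses the letter G, so it is the correct spelling here.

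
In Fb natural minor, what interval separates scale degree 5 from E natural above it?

Scale degree 5 of Fb natural minor is Cb.
Cb up to E: letters C→E make it a third; 5 semitones makes it augmented.

augmented third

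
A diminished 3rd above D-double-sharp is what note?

A third above D lands on the letter F.
A diminished third spans 2 semitones, so D## moves to pitch class 6. On the letter F that is F#.

F#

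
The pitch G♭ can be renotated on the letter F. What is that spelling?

Gb is pitch class 6. The letter F alone is pitch class 5.
To reach pitch class 6 from F requires an offset of +1 semitone, i.e. sharp: F#.

F#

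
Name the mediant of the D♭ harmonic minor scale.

Fb

The Db harmonic minor scale runs Db Eb Fb Gb Ab Bbb C.
Degree 3 is Fb.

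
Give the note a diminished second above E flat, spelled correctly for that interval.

E up a major second is F#, so the target letter is F.
From Eb, a diminished second is 0 semitones up: Fbb.

Fbb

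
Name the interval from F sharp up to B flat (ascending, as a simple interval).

diminished fourth

The letter names run F→B, a span of 3 letter steps, so the interval is some kind of fourth.
F# to Bb is 4 semitones. A perfect fourth is 5, so 4 makes it diminished.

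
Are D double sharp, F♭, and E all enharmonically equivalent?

Yes

D## is pitch class 4; Fb is pitch class 4; E is pitch class 4.
All spellings map to pitch class 4, so they are enharmonically equivalent.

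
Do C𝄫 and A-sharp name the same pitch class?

Yes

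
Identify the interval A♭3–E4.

The letter names run A→E, a span of 4 letter steps, so the interval is some kind of fifth.
Ab to E is 8 semitones. A perfect fifth is 7, so 8 makes it augmented.

augmented fifth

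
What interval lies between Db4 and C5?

The letter names run D→C, a span of 6 letter steps, so the interval is some kind of seventh.
Db to C is 11 semitones. A major seventh is 11, so 11 makes it major.

major seventh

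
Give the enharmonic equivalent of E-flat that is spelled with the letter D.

D#

Plain D sits 1 semitone below Eb, so on the letter D the same pitch needs a sharp: D#.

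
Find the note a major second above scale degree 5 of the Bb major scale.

Scale degree 5 of Bb major is F.
A major second (2 semitones) above F lands on the letter G, giving G.

G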